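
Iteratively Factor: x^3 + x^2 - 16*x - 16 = (x + 1)*(x^2 - 16) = (x - 4)*(x + 1)*(x + 4)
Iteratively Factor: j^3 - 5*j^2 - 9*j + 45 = (j - 3)*(j^2 - 2*j - 15) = (j - 5)*(j - 3)*(j + 3)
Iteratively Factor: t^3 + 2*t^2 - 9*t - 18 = (t + 3)*(t^2 - t - 6) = (t - 3)*(t + 3)*(t + 2)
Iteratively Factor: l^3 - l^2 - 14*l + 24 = (l - 2)*(l^2 + l - 12) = (l - 2)*(l + 4)*(l - 3)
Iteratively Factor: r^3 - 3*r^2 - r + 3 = (r + 1)*(r^2 - 4*r + 3) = (r - 3)*(r + 1)*(r - 1)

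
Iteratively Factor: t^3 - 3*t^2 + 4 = (t + 1)*(t^2 - 4*t + 4) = (t - 2)*(t + 1)*(t - 2)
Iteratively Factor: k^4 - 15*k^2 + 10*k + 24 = (k + 4)*(k^3 - 4*k^2 + k + 6) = (k - 2)*(k + 4)*(k^2 - 2*k - 3) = (k - 3)*(k - 2)*(k + 4)*(k + 1)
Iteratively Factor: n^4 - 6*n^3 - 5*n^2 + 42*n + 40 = (n - 5)*(n^3 - n^2 - 10*n - 8) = (n - 5)*(n + 1)*(n^2 - 2*n - 8) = (n - 5)*(n - 4)*(n + 1)*(n + 2)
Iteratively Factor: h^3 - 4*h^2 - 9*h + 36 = (h - 3)*(h^2 - h - 12) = (h - 3)*(h + 3)*(h - 4)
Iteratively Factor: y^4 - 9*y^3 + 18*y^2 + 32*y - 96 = (y - 4)*(y^3 - 5*y^2 - 2*y + 24) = (y - 4)^2*(y^2 - y - 6) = (y - 4)^2*(y + 2)*(y - 3)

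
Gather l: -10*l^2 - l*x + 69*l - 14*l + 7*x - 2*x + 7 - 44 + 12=-10*l^2 + l*(55 - x) + 5*x - 25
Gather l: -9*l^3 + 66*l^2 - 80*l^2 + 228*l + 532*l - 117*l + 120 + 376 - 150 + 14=-9*l^3 - 14*l^2 + 643*l + 360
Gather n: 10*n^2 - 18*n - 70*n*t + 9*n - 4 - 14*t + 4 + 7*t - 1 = 10*n^2 + n*(-70*t - 9) - 7*t - 1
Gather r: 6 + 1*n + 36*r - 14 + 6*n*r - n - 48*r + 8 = r*(6*n - 12)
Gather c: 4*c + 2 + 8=4*c + 10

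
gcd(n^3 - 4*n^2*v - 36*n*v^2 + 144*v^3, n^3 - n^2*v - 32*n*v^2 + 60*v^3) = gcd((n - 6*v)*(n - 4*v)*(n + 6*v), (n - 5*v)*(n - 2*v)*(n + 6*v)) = n + 6*v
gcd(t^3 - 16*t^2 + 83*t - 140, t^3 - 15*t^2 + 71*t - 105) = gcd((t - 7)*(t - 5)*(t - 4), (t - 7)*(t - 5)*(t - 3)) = t^2 - 12*t + 35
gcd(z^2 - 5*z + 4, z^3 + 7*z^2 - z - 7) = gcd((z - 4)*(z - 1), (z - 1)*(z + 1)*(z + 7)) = z - 1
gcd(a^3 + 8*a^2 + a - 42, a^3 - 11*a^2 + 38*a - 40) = a - 2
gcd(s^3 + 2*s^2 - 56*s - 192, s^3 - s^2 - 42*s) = s + 6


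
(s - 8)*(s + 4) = s^2 - 4*s - 32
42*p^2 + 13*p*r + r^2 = (6*p + r)*(7*p + r)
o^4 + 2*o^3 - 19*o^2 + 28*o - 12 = (o - 2)*(o - 1)^2*(o + 6)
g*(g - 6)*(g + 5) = g^3 - g^2 - 30*g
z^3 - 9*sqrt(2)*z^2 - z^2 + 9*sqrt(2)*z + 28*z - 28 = (z - 1)*(z - 7*sqrt(2))*(z - 2*sqrt(2))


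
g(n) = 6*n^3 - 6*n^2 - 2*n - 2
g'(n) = 18*n^2 - 12*n - 2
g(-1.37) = -25.95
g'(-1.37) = 48.22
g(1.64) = 5.05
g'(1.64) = 26.73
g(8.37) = 3079.18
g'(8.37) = 1158.58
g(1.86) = 12.13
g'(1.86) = 37.95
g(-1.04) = -13.16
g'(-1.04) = 29.95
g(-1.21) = -18.99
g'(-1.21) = 38.87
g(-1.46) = -30.54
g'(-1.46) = 53.89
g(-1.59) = -38.11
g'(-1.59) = 62.59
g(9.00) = 3868.00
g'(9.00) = 1348.00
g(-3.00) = -212.00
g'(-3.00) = 196.00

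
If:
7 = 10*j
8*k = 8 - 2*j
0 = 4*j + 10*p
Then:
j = 7/10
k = 33/40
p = -7/25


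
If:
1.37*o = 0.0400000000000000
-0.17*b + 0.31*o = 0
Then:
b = 0.05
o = 0.03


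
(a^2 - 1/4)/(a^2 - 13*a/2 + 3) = (a + 1/2)/(a - 6)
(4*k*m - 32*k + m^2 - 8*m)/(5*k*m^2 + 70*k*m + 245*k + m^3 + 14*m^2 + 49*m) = (4*k*m - 32*k + m^2 - 8*m)/(5*k*m^2 + 70*k*m + 245*k + m^3 + 14*m^2 + 49*m)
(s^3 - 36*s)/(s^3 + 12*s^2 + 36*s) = (s - 6)/(s + 6)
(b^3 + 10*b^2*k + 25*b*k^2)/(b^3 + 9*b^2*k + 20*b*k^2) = (b + 5*k)/(b + 4*k)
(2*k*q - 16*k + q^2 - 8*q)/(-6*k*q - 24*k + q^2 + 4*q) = (-2*k*q + 16*k - q^2 + 8*q)/(6*k*q + 24*k - q^2 - 4*q)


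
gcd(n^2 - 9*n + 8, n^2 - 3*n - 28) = 1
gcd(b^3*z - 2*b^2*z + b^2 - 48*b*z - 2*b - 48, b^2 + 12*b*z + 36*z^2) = 1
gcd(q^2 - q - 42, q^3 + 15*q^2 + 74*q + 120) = q + 6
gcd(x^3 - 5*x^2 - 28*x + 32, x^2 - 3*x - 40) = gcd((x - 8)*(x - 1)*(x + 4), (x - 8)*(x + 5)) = x - 8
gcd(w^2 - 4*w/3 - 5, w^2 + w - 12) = w - 3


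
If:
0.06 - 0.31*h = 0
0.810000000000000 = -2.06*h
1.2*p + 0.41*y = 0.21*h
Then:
No Solution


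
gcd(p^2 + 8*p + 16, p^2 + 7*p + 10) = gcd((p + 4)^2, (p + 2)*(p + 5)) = 1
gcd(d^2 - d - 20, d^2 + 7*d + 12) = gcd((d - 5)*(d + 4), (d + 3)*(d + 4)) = d + 4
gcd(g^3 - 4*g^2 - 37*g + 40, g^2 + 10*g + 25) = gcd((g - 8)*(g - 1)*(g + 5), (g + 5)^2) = g + 5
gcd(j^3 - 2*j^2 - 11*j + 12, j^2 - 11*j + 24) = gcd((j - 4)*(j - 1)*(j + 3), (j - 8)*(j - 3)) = 1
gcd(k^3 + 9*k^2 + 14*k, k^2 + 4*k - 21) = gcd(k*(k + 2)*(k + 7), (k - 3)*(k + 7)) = k + 7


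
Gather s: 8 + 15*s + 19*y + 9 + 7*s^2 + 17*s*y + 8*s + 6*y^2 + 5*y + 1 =7*s^2 + s*(17*y + 23) + 6*y^2 + 24*y + 18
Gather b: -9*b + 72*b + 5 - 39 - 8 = 63*b - 42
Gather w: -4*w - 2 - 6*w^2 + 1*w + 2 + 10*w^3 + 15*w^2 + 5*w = 10*w^3 + 9*w^2 + 2*w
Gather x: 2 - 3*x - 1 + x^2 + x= x^2 - 2*x + 1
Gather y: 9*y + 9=9*y + 9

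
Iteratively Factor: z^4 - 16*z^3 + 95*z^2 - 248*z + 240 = (z - 4)*(z^3 - 12*z^2 + 47*z - 60) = (z - 4)*(z - 3)*(z^2 - 9*z + 20) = (z - 4)^2*(z - 3)*(z - 5)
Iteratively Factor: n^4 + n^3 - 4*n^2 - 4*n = (n + 1)*(n^3 - 4*n) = (n + 1)*(n + 2)*(n^2 - 2*n) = (n - 2)*(n + 1)*(n + 2)*(n)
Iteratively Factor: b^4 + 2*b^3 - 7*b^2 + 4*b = (b)*(b^3 + 2*b^2 - 7*b + 4) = b*(b - 1)*(b^2 + 3*b - 4) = b*(b - 1)*(b + 4)*(b - 1)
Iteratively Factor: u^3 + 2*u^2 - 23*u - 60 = (u - 5)*(u^2 + 7*u + 12) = (u - 5)*(u + 4)*(u + 3)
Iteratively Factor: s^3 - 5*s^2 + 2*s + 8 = (s + 1)*(s^2 - 6*s + 8) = (s - 2)*(s + 1)*(s - 4)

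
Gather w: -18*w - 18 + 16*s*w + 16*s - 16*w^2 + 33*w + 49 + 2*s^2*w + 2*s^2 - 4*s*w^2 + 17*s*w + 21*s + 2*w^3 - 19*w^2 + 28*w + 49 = 2*s^2 + 37*s + 2*w^3 + w^2*(-4*s - 35) + w*(2*s^2 + 33*s + 43) + 80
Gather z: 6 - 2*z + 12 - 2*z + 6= 24 - 4*z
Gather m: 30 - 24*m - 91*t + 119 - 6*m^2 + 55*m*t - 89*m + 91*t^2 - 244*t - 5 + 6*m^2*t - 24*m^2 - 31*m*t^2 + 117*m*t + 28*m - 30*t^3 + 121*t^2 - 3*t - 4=m^2*(6*t - 30) + m*(-31*t^2 + 172*t - 85) - 30*t^3 + 212*t^2 - 338*t + 140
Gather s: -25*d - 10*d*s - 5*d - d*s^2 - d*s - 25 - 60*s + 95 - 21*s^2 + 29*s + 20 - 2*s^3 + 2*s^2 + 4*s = -30*d - 2*s^3 + s^2*(-d - 19) + s*(-11*d - 27) + 90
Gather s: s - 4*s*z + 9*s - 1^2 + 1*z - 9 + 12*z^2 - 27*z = s*(10 - 4*z) + 12*z^2 - 26*z - 10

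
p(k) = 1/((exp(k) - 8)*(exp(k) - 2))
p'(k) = -exp(k)/((exp(k) - 8)*(exp(k) - 2)^2) - exp(k)/((exp(k) - 8)^2*(exp(k) - 2)) = 2*(5 - exp(k))*exp(k)/(exp(4*k) - 20*exp(3*k) + 132*exp(2*k) - 320*exp(k) + 256)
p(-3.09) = 0.06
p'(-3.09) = 0.00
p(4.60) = 0.00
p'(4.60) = -0.00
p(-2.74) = 0.07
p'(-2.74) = 0.00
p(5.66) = 0.00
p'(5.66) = -0.00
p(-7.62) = 0.06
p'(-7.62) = 0.00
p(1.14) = -0.18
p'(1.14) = 0.39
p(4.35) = 0.00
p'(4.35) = -0.00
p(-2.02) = 0.07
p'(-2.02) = 0.01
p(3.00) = 0.00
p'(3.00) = -0.01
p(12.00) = 0.00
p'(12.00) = 0.00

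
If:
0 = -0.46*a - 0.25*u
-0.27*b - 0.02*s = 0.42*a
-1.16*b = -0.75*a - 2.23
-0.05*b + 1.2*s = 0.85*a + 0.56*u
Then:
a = -0.88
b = 1.35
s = 0.19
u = 1.62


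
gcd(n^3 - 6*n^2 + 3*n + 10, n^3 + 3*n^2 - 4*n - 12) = n - 2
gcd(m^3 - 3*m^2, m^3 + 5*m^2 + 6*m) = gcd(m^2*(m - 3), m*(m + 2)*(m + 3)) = m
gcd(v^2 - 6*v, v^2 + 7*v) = v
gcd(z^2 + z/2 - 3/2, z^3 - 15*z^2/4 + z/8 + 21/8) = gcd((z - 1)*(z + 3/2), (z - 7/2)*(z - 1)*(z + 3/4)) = z - 1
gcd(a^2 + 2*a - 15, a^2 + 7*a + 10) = a + 5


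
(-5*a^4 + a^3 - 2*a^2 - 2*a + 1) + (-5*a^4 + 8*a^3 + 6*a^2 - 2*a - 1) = -10*a^4 + 9*a^3 + 4*a^2 - 4*a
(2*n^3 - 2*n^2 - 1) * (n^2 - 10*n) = 2*n^5 - 22*n^4 + 20*n^3 - n^2 + 10*n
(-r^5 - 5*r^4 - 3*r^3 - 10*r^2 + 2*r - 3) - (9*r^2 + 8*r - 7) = -r^5 - 5*r^4 - 3*r^3 - 19*r^2 - 6*r + 4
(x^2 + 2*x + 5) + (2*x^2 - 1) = 3*x^2 + 2*x + 4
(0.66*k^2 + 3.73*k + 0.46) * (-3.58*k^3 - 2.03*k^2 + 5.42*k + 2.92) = -2.3628*k^5 - 14.6932*k^4 - 5.6415*k^3 + 21.21*k^2 + 13.3848*k + 1.3432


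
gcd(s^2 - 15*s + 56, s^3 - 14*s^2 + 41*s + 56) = s^2 - 15*s + 56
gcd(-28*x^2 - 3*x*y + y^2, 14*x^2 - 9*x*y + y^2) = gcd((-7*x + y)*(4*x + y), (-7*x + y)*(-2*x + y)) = 7*x - y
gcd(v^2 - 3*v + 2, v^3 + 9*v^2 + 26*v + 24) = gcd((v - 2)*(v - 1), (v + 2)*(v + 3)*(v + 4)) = 1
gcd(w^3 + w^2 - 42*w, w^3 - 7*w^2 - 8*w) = w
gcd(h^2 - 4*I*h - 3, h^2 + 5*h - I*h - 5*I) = h - I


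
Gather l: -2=-2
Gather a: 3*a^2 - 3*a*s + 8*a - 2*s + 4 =3*a^2 + a*(8 - 3*s) - 2*s + 4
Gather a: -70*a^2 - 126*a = -70*a^2 - 126*a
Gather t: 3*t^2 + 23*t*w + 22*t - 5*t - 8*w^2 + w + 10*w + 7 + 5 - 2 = 3*t^2 + t*(23*w + 17) - 8*w^2 + 11*w + 10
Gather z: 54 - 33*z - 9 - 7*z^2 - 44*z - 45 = -7*z^2 - 77*z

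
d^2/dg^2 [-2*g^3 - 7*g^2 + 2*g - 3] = -12*g - 14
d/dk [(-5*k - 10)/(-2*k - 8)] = 5/(k^2 + 8*k + 16)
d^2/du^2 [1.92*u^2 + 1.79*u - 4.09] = 3.84000000000000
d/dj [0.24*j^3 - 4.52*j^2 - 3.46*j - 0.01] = 0.72*j^2 - 9.04*j - 3.46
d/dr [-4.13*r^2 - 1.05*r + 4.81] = -8.26*r - 1.05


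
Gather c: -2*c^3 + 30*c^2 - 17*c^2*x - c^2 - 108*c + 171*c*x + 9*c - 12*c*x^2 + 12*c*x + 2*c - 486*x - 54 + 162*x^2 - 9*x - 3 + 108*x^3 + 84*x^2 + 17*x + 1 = -2*c^3 + c^2*(29 - 17*x) + c*(-12*x^2 + 183*x - 97) + 108*x^3 + 246*x^2 - 478*x - 56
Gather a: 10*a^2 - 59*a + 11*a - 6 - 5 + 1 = 10*a^2 - 48*a - 10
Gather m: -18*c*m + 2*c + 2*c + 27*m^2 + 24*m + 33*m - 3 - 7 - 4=4*c + 27*m^2 + m*(57 - 18*c) - 14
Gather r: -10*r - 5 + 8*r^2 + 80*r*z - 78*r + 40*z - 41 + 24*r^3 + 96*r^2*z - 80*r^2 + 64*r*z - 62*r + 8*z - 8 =24*r^3 + r^2*(96*z - 72) + r*(144*z - 150) + 48*z - 54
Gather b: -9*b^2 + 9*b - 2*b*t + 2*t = -9*b^2 + b*(9 - 2*t) + 2*t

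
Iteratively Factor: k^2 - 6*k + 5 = (k - 1)*(k - 5)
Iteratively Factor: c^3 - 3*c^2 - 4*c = (c + 1)*(c^2 - 4*c) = (c - 4)*(c + 1)*(c)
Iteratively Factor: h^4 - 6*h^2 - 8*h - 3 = (h + 1)*(h^3 - h^2 - 5*h - 3) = (h + 1)^2*(h^2 - 2*h - 3) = (h + 1)^3*(h - 3)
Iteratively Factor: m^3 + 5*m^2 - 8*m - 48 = (m - 3)*(m^2 + 8*m + 16) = (m - 3)*(m + 4)*(m + 4)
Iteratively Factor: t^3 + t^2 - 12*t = (t + 4)*(t^2 - 3*t) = t*(t + 4)*(t - 3)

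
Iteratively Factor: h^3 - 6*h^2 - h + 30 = (h - 5)*(h^2 - h - 6) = (h - 5)*(h + 2)*(h - 3)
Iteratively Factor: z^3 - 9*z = (z - 3)*(z^2 + 3*z) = z*(z - 3)*(z + 3)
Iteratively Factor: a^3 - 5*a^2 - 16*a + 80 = (a + 4)*(a^2 - 9*a + 20) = (a - 5)*(a + 4)*(a - 4)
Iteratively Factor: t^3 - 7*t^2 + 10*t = (t - 5)*(t^2 - 2*t) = t*(t - 5)*(t - 2)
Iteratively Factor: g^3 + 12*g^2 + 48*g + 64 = (g + 4)*(g^2 + 8*g + 16) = (g + 4)^2*(g + 4)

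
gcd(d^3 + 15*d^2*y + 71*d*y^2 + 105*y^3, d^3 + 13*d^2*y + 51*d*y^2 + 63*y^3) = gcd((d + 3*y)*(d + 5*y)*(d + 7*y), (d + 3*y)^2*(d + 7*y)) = d^2 + 10*d*y + 21*y^2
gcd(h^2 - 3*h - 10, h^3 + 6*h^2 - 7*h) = 1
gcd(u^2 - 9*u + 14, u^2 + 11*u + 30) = 1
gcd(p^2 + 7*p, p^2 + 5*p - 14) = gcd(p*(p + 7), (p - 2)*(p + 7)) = p + 7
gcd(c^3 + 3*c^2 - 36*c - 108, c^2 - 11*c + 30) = c - 6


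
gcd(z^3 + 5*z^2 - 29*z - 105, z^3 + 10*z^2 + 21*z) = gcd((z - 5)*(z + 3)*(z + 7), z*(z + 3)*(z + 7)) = z^2 + 10*z + 21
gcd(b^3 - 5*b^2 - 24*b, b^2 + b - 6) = b + 3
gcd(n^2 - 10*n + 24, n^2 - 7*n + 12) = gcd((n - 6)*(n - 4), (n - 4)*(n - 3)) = n - 4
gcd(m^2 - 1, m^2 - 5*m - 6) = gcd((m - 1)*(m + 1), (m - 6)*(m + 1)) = m + 1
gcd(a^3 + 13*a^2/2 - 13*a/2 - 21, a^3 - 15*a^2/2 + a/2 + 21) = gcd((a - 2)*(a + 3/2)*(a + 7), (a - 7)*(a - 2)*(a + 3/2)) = a^2 - a/2 - 3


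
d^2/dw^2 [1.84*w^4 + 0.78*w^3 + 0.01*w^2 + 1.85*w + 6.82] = 22.08*w^2 + 4.68*w + 0.02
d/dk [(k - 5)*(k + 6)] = 2*k + 1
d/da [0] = 0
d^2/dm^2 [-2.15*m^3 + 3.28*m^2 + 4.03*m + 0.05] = 6.56 - 12.9*m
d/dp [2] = 0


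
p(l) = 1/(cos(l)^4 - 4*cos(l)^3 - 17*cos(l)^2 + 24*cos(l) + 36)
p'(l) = (4*sin(l)*cos(l)^3 - 12*sin(l)*cos(l)^2 - 34*sin(l)*cos(l) + 24*sin(l))/(cos(l)^4 - 4*cos(l)^3 - 17*cos(l)^2 + 24*cos(l) + 36)^2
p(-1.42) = 0.03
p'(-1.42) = -0.01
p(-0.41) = 0.02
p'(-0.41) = 0.00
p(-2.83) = 0.49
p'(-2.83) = -3.15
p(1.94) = 0.04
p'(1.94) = 0.05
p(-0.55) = 0.02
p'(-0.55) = 0.00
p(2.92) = 0.97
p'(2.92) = 8.75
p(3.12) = 102.14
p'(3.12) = 9460.03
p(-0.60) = 0.02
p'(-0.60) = 0.00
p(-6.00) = 0.02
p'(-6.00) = 0.00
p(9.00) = 0.27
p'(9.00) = 1.24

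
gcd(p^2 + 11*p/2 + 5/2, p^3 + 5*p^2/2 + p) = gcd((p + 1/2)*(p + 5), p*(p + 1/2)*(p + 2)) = p + 1/2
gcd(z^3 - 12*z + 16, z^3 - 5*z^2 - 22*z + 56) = z^2 + 2*z - 8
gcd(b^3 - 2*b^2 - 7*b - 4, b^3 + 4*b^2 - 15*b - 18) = b + 1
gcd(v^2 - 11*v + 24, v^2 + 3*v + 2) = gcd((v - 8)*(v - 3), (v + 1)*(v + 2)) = 1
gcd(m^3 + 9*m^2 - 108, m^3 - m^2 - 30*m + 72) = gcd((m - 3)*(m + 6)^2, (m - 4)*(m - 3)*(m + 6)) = m^2 + 3*m - 18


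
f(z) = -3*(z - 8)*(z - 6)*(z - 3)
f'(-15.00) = -3825.00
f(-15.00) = 26082.00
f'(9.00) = -81.00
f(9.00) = -54.00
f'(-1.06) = -388.23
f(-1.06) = 779.08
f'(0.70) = -203.01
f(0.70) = 266.96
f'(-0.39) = -311.15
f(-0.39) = 545.24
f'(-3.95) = -813.32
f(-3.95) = 2479.12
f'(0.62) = -210.22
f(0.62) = 283.49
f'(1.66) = -125.48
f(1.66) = 110.61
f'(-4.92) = -989.70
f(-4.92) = 3352.21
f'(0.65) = -207.50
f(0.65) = 277.22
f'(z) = -3*(z - 8)*(z - 6) - 3*(z - 8)*(z - 3) - 3*(z - 6)*(z - 3) = -9*z^2 + 102*z - 270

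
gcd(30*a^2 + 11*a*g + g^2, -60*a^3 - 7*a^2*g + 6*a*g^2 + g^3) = 5*a + g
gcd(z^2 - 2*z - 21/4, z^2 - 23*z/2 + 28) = z - 7/2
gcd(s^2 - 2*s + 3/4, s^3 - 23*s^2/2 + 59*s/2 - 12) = s - 1/2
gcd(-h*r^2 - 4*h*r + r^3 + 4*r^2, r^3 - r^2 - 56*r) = r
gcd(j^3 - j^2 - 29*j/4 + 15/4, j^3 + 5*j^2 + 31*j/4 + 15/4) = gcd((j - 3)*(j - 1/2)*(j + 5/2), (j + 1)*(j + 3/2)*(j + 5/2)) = j + 5/2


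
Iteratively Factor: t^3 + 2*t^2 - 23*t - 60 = (t - 5)*(t^2 + 7*t + 12) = (t - 5)*(t + 4)*(t + 3)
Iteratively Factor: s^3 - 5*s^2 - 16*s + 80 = (s + 4)*(s^2 - 9*s + 20) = (s - 5)*(s + 4)*(s - 4)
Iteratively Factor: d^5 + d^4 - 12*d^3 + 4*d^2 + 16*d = (d)*(d^4 + d^3 - 12*d^2 + 4*d + 16) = d*(d - 2)*(d^3 + 3*d^2 - 6*d - 8) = d*(d - 2)^2*(d^2 + 5*d + 4) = d*(d - 2)^2*(d + 4)*(d + 1)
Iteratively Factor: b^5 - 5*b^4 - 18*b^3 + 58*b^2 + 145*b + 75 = (b + 1)*(b^4 - 6*b^3 - 12*b^2 + 70*b + 75) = (b - 5)*(b + 1)*(b^3 - b^2 - 17*b - 15) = (b - 5)^2*(b + 1)*(b^2 + 4*b + 3) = (b - 5)^2*(b + 1)^2*(b + 3)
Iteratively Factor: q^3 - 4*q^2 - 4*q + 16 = (q + 2)*(q^2 - 6*q + 8) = (q - 2)*(q + 2)*(q - 4)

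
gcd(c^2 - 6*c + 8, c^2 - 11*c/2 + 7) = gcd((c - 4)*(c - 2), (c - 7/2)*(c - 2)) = c - 2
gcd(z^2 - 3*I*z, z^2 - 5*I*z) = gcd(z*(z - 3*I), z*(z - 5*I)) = z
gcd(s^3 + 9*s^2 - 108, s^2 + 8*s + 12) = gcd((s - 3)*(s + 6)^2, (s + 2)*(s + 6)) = s + 6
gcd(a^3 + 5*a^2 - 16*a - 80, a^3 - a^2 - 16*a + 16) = a^2 - 16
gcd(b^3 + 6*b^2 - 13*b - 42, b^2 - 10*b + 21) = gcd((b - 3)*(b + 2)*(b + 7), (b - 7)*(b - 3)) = b - 3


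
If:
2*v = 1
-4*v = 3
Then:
No Solution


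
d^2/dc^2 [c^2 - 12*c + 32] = 2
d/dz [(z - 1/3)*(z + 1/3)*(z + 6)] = 3*z^2 + 12*z - 1/9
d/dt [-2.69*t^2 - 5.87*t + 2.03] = -5.38*t - 5.87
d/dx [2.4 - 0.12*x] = -0.120000000000000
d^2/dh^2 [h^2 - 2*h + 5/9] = 2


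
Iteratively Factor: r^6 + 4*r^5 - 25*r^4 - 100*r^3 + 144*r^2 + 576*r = (r + 4)*(r^5 - 25*r^3 + 144*r) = r*(r + 4)*(r^4 - 25*r^2 + 144) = r*(r + 4)^2*(r^3 - 4*r^2 - 9*r + 36) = r*(r - 4)*(r + 4)^2*(r^2 - 9) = r*(r - 4)*(r + 3)*(r + 4)^2*(r - 3)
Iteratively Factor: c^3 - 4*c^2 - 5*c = (c)*(c^2 - 4*c - 5) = c*(c + 1)*(c - 5)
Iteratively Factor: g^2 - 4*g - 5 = (g + 1)*(g - 5)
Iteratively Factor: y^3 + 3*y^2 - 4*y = (y - 1)*(y^2 + 4*y) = y*(y - 1)*(y + 4)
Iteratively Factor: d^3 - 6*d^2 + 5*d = (d - 5)*(d^2 - d) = (d - 5)*(d - 1)*(d)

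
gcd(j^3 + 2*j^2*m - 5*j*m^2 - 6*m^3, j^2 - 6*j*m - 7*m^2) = j + m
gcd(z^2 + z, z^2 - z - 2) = z + 1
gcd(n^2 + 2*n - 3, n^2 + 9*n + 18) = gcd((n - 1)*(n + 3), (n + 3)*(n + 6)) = n + 3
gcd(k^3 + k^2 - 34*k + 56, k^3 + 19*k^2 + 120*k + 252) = k + 7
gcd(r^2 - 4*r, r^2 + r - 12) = 1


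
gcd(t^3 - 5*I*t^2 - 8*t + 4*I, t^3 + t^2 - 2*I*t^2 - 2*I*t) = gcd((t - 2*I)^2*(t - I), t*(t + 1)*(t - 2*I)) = t - 2*I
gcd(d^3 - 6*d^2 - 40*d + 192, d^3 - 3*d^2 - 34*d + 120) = d^2 + 2*d - 24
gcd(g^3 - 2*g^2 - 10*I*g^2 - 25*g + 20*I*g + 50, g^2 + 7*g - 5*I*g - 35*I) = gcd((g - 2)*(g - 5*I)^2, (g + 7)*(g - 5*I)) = g - 5*I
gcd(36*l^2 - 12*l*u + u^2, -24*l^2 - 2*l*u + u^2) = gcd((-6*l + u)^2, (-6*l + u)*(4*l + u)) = -6*l + u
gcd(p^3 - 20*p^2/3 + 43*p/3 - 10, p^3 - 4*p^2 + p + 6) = p^2 - 5*p + 6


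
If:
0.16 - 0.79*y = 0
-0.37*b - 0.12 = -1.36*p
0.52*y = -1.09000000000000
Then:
No Solution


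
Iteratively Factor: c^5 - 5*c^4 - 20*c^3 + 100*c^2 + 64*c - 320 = (c - 2)*(c^4 - 3*c^3 - 26*c^2 + 48*c + 160) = (c - 5)*(c - 2)*(c^3 + 2*c^2 - 16*c - 32) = (c - 5)*(c - 2)*(c + 2)*(c^2 - 16) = (c - 5)*(c - 2)*(c + 2)*(c + 4)*(c - 4)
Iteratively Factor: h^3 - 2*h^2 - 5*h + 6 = (h - 3)*(h^2 + h - 2) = (h - 3)*(h + 2)*(h - 1)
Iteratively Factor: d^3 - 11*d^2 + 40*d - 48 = (d - 4)*(d^2 - 7*d + 12) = (d - 4)^2*(d - 3)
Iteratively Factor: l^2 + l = (l + 1)*(l)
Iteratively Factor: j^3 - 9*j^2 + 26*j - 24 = (j - 2)*(j^2 - 7*j + 12) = (j - 4)*(j - 2)*(j - 3)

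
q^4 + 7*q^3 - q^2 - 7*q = q*(q - 1)*(q + 1)*(q + 7)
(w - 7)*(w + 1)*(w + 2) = w^3 - 4*w^2 - 19*w - 14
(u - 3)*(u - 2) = u^2 - 5*u + 6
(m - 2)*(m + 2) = m^2 - 4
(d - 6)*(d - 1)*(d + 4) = d^3 - 3*d^2 - 22*d + 24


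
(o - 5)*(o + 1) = o^2 - 4*o - 5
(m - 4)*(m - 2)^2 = m^3 - 8*m^2 + 20*m - 16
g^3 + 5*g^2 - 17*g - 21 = (g - 3)*(g + 1)*(g + 7)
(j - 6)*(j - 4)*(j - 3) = j^3 - 13*j^2 + 54*j - 72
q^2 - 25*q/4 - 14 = (q - 8)*(q + 7/4)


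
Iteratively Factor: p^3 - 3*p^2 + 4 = (p - 2)*(p^2 - p - 2) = (p - 2)^2*(p + 1)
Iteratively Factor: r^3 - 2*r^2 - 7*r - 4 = (r + 1)*(r^2 - 3*r - 4) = (r + 1)^2*(r - 4)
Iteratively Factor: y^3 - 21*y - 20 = (y - 5)*(y^2 + 5*y + 4) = (y - 5)*(y + 1)*(y + 4)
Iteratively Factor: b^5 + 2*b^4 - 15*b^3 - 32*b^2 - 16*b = (b)*(b^4 + 2*b^3 - 15*b^2 - 32*b - 16) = b*(b - 4)*(b^3 + 6*b^2 + 9*b + 4) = b*(b - 4)*(b + 4)*(b^2 + 2*b + 1) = b*(b - 4)*(b + 1)*(b + 4)*(b + 1)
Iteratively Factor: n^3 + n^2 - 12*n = (n)*(n^2 + n - 12) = n*(n - 3)*(n + 4)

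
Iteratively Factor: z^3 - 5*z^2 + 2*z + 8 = (z - 2)*(z^2 - 3*z - 4) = (z - 4)*(z - 2)*(z + 1)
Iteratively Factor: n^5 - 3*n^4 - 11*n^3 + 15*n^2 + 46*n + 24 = (n + 2)*(n^4 - 5*n^3 - n^2 + 17*n + 12) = (n - 4)*(n + 2)*(n^3 - n^2 - 5*n - 3) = (n - 4)*(n - 3)*(n + 2)*(n^2 + 2*n + 1) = (n - 4)*(n - 3)*(n + 1)*(n + 2)*(n + 1)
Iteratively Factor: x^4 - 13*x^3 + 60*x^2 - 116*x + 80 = (x - 2)*(x^3 - 11*x^2 + 38*x - 40) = (x - 5)*(x - 2)*(x^2 - 6*x + 8) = (x - 5)*(x - 2)^2*(x - 4)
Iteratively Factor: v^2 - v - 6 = (v - 3)*(v + 2)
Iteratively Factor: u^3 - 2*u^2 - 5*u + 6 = (u - 1)*(u^2 - u - 6) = (u - 1)*(u + 2)*(u - 3)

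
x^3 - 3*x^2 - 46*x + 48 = (x - 8)*(x - 1)*(x + 6)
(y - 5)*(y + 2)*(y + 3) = y^3 - 19*y - 30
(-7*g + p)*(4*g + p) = -28*g^2 - 3*g*p + p^2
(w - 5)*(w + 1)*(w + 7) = w^3 + 3*w^2 - 33*w - 35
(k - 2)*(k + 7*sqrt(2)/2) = k^2 - 2*k + 7*sqrt(2)*k/2 - 7*sqrt(2)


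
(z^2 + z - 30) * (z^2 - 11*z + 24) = z^4 - 10*z^3 - 17*z^2 + 354*z - 720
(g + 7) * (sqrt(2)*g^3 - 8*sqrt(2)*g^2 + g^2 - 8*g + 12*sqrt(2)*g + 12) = sqrt(2)*g^4 - sqrt(2)*g^3 + g^3 - 44*sqrt(2)*g^2 - g^2 - 44*g + 84*sqrt(2)*g + 84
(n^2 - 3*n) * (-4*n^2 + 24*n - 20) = -4*n^4 + 36*n^3 - 92*n^2 + 60*n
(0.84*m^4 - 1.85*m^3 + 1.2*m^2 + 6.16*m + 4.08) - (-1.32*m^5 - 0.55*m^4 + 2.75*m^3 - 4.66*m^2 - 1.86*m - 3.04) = 1.32*m^5 + 1.39*m^4 - 4.6*m^3 + 5.86*m^2 + 8.02*m + 7.12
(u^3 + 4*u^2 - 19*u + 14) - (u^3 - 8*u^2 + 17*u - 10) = 12*u^2 - 36*u + 24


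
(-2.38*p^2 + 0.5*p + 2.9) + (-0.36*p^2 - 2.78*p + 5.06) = -2.74*p^2 - 2.28*p + 7.96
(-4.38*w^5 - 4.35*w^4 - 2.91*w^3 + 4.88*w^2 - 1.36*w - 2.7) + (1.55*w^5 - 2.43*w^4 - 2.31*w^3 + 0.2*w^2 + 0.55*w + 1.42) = -2.83*w^5 - 6.78*w^4 - 5.22*w^3 + 5.08*w^2 - 0.81*w - 1.28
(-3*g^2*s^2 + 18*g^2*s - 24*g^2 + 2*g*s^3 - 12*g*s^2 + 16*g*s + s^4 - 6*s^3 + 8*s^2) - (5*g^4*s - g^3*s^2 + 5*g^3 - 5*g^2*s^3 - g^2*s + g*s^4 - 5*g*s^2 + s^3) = -5*g^4*s + g^3*s^2 - 5*g^3 + 5*g^2*s^3 - 3*g^2*s^2 + 19*g^2*s - 24*g^2 - g*s^4 + 2*g*s^3 - 7*g*s^2 + 16*g*s + s^4 - 7*s^3 + 8*s^2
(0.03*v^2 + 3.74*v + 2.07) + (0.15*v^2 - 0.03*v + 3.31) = 0.18*v^2 + 3.71*v + 5.38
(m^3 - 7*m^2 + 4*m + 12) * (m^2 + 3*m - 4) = m^5 - 4*m^4 - 21*m^3 + 52*m^2 + 20*m - 48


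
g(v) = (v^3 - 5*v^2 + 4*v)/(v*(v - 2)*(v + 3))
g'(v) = (3*v^2 - 10*v + 4)/(v*(v - 2)*(v + 3)) - (v^3 - 5*v^2 + 4*v)/(v*(v - 2)*(v + 3)^2) - (v^3 - 5*v^2 + 4*v)/(v*(v - 2)^2*(v + 3)) - (v^3 - 5*v^2 + 4*v)/(v^2*(v - 2)*(v + 3)) = 2*(3*v^2 - 10*v + 13)/(v^4 + 2*v^3 - 11*v^2 - 12*v + 36)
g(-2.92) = -68.92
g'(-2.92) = 875.02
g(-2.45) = -9.09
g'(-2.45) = 18.53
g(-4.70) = 4.35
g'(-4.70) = 1.95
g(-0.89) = -1.52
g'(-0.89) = 1.31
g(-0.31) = -0.91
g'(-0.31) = 0.85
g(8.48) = 0.45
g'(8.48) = 0.05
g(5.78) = 0.26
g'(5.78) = 0.10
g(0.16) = -0.55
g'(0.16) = 0.68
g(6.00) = 0.28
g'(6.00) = 0.09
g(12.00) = 0.59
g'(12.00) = 0.03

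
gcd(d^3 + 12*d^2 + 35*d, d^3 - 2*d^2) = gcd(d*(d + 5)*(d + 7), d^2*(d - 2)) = d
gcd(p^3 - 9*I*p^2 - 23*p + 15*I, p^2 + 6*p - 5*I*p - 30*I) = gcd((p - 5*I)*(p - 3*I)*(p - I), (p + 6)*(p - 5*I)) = p - 5*I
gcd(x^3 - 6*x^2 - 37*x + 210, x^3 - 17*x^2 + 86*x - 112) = x - 7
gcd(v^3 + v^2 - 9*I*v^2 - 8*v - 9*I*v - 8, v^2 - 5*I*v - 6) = 1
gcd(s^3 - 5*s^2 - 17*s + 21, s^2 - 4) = 1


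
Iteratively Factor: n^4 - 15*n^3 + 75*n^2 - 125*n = (n)*(n^3 - 15*n^2 + 75*n - 125) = n*(n - 5)*(n^2 - 10*n + 25) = n*(n - 5)^2*(n - 5)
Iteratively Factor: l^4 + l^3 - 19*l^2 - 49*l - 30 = (l - 5)*(l^3 + 6*l^2 + 11*l + 6) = (l - 5)*(l + 2)*(l^2 + 4*l + 3) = (l - 5)*(l + 2)*(l + 3)*(l + 1)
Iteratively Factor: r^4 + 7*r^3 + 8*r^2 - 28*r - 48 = (r - 2)*(r^3 + 9*r^2 + 26*r + 24) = (r - 2)*(r + 2)*(r^2 + 7*r + 12) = (r - 2)*(r + 2)*(r + 3)*(r + 4)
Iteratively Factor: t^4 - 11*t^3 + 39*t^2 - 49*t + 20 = (t - 1)*(t^3 - 10*t^2 + 29*t - 20) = (t - 1)^2*(t^2 - 9*t + 20) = (t - 5)*(t - 1)^2*(t - 4)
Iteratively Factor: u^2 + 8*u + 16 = (u + 4)*(u + 4)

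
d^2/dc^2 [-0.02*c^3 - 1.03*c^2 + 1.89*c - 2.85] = -0.12*c - 2.06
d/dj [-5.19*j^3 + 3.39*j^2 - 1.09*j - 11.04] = -15.57*j^2 + 6.78*j - 1.09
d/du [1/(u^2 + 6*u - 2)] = 2*(-u - 3)/(u^2 + 6*u - 2)^2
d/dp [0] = 0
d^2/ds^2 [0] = 0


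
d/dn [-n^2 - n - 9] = -2*n - 1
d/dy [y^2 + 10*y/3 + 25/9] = 2*y + 10/3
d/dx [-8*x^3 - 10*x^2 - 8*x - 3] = -24*x^2 - 20*x - 8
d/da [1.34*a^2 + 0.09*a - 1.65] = 2.68*a + 0.09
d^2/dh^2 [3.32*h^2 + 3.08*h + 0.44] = 6.64000000000000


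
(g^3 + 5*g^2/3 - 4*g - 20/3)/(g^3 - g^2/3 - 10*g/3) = (g + 2)/g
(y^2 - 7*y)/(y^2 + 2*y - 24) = y*(y - 7)/(y^2 + 2*y - 24)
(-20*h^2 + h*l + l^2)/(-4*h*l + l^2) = (5*h + l)/l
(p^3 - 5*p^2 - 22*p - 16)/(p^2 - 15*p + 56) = (p^2 + 3*p + 2)/(p - 7)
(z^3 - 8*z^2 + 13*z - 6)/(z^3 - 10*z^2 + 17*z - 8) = (z - 6)/(z - 8)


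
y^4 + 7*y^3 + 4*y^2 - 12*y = y*(y - 1)*(y + 2)*(y + 6)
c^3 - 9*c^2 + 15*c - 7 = (c - 7)*(c - 1)^2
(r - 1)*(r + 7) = r^2 + 6*r - 7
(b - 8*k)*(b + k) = b^2 - 7*b*k - 8*k^2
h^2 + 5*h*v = h*(h + 5*v)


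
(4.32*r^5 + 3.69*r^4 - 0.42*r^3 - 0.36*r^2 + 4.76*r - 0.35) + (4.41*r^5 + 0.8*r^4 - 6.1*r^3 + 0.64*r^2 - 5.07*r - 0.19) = 8.73*r^5 + 4.49*r^4 - 6.52*r^3 + 0.28*r^2 - 0.31*r - 0.54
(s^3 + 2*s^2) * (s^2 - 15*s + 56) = s^5 - 13*s^4 + 26*s^3 + 112*s^2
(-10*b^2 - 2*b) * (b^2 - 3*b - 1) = -10*b^4 + 28*b^3 + 16*b^2 + 2*b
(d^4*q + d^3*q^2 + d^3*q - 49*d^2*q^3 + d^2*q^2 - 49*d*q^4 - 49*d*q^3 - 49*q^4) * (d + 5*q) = d^5*q + 6*d^4*q^2 + d^4*q - 44*d^3*q^3 + 6*d^3*q^2 - 294*d^2*q^4 - 44*d^2*q^3 - 245*d*q^5 - 294*d*q^4 - 245*q^5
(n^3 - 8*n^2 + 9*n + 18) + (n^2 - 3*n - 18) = n^3 - 7*n^2 + 6*n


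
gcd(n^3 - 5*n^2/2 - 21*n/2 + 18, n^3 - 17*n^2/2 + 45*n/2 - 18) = n^2 - 11*n/2 + 6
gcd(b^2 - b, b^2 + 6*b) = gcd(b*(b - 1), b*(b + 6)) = b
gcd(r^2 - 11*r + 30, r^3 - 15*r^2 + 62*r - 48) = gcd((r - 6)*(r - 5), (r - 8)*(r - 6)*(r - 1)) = r - 6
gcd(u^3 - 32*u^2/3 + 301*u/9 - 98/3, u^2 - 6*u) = u - 6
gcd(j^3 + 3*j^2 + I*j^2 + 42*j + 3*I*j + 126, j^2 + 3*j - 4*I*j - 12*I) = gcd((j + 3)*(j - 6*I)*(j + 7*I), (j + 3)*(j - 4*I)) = j + 3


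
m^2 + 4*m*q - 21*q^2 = (m - 3*q)*(m + 7*q)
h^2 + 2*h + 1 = (h + 1)^2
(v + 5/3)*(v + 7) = v^2 + 26*v/3 + 35/3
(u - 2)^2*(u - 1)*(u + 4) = u^4 - u^3 - 12*u^2 + 28*u - 16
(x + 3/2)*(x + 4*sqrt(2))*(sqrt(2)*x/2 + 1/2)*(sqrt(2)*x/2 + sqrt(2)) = x^4/2 + 7*x^3/4 + 9*sqrt(2)*x^3/4 + 7*x^2/2 + 63*sqrt(2)*x^2/8 + 7*x + 27*sqrt(2)*x/4 + 6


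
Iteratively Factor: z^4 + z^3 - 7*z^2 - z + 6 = (z + 1)*(z^3 - 7*z + 6) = (z - 1)*(z + 1)*(z^2 + z - 6) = (z - 1)*(z + 1)*(z + 3)*(z - 2)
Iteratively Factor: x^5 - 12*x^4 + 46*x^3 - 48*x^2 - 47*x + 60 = (x - 1)*(x^4 - 11*x^3 + 35*x^2 - 13*x - 60) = (x - 1)*(x + 1)*(x^3 - 12*x^2 + 47*x - 60) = (x - 4)*(x - 1)*(x + 1)*(x^2 - 8*x + 15) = (x - 4)*(x - 3)*(x - 1)*(x + 1)*(x - 5)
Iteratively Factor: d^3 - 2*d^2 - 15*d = (d - 5)*(d^2 + 3*d) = (d - 5)*(d + 3)*(d)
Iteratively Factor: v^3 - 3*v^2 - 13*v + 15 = (v - 1)*(v^2 - 2*v - 15) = (v - 1)*(v + 3)*(v - 5)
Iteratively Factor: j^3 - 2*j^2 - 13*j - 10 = (j + 2)*(j^2 - 4*j - 5) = (j + 1)*(j + 2)*(j - 5)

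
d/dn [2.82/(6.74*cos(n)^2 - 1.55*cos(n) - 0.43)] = (38.0136*cos(n) - 4.371)*sin(n)/(-6.74*cos(n)^2 + 1.55*cos(n) + 0.43)^2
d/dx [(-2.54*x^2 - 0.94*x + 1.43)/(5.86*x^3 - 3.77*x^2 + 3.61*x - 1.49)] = (14.8844*x^4 + 11.0168*x^3 - 37.8526*x^2 + 18.3514*x - 3.7617)/(34.3396*x^6 - 44.1844*x^5 + 56.5221*x^4 - 44.6822*x^3 + 24.2667*x^2 - 10.7578*x + 2.2201)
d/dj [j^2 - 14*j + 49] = 2*j - 14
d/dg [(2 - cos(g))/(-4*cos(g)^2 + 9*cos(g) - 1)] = (-4*sin(g)^2 - 16*cos(g) + 21)*sin(g)/(4*cos(g)^2 - 9*cos(g) + 1)^2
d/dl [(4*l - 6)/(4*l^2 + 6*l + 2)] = (-4*l^2 + 12*l + 11)/(4*l^4 + 12*l^3 + 13*l^2 + 6*l + 1)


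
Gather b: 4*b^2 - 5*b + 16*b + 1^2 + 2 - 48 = 4*b^2 + 11*b - 45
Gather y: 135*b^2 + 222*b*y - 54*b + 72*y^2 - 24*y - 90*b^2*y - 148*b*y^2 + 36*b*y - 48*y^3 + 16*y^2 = 135*b^2 - 54*b - 48*y^3 + y^2*(88 - 148*b) + y*(-90*b^2 + 258*b - 24)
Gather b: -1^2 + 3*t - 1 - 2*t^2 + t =-2*t^2 + 4*t - 2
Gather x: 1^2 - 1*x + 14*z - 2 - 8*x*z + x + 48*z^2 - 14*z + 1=-8*x*z + 48*z^2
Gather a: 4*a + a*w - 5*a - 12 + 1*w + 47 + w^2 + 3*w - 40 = a*(w - 1) + w^2 + 4*w - 5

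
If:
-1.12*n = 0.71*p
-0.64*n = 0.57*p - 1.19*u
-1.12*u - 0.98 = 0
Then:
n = 4.02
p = -6.34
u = -0.88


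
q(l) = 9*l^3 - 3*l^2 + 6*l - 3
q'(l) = 27*l^2 - 6*l + 6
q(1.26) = 17.80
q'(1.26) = 41.31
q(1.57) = 33.85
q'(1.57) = 63.13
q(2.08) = 77.49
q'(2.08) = 110.33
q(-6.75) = -2948.11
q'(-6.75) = 1276.69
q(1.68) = 41.29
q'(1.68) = 72.12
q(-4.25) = -773.58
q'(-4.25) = 519.19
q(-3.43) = -422.06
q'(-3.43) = 344.23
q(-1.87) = -83.56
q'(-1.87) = 111.64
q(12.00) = 15189.00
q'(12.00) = 3822.00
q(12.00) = 15189.00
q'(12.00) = 3822.00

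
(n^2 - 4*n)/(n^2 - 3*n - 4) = n/(n + 1)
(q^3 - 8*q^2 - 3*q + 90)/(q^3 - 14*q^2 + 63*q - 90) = (q + 3)/(q - 3)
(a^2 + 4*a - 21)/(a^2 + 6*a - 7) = (a - 3)/(a - 1)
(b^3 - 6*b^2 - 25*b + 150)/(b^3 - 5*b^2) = (b^2 - b - 30)/b^2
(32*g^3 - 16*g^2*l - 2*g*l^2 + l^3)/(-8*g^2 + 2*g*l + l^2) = -4*g + l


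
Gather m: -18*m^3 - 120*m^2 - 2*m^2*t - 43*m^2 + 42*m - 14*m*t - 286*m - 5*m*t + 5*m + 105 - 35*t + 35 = -18*m^3 + m^2*(-2*t - 163) + m*(-19*t - 239) - 35*t + 140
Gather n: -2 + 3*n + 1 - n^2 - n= -n^2 + 2*n - 1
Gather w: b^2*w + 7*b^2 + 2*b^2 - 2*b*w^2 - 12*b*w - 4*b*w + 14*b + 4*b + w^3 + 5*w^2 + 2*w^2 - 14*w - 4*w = 9*b^2 + 18*b + w^3 + w^2*(7 - 2*b) + w*(b^2 - 16*b - 18)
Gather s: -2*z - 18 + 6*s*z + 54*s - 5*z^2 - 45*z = s*(6*z + 54) - 5*z^2 - 47*z - 18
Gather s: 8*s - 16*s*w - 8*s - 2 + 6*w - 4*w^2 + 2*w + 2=-16*s*w - 4*w^2 + 8*w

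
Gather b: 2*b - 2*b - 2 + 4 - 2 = 0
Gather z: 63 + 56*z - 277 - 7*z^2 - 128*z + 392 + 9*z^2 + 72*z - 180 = 2*z^2 - 2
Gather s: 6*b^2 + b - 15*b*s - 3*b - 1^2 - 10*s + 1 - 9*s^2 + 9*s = 6*b^2 - 2*b - 9*s^2 + s*(-15*b - 1)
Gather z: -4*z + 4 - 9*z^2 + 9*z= -9*z^2 + 5*z + 4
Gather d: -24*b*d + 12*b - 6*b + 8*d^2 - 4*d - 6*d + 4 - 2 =6*b + 8*d^2 + d*(-24*b - 10) + 2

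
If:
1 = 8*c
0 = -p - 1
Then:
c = 1/8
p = -1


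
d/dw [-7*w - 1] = -7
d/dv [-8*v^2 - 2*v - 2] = -16*v - 2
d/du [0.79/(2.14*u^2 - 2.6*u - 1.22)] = (2.054 - 3.3812*u)/(-2.14*u^2 + 2.6*u + 1.22)^2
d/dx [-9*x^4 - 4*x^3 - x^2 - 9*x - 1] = -36*x^3 - 12*x^2 - 2*x - 9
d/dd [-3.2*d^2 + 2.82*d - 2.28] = 2.82 - 6.4*d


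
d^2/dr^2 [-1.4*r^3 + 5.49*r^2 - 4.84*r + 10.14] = 10.98 - 8.4*r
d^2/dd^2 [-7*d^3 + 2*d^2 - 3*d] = 4 - 42*d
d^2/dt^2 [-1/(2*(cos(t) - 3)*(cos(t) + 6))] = (4*sin(t)^4 - 83*sin(t)^2 + 171*cos(t)/4 + 9*cos(3*t)/4 + 25)/(2*(cos(t) - 3)^3*(cos(t) + 6)^3)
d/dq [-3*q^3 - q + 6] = -9*q^2 - 1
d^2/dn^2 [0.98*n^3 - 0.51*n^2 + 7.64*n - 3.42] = 5.88*n - 1.02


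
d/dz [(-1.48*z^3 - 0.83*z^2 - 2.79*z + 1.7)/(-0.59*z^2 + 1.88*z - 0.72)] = (0.8732*z^4 - 5.5648*z^3 - 0.00970000000000026*z^2 + 3.2012*z - 1.1872)/(0.3481*z^4 - 2.2184*z^3 + 4.384*z^2 - 2.7072*z + 0.5184)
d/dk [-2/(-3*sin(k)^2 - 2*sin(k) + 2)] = -4*(3*sin(k) + 1)*cos(k)/(3*sin(k)^2 + 2*sin(k) - 2)^2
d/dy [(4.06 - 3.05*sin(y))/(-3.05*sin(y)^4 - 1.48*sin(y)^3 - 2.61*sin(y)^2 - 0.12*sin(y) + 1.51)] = (-27.9075*sin(y)^4 + 40.504*sin(y)^3 + 10.0659*sin(y)^2 + 21.1932*sin(y) - 4.1183)*cos(y)/(9.3025*sin(y)^8 + 9.028*sin(y)^7 + 18.1114*sin(y)^6 + 8.4576*sin(y)^5 - 2.0437*sin(y)^4 - 3.8432*sin(y)^3 - 7.8678*sin(y)^2 - 0.3624*sin(y) + 2.2801)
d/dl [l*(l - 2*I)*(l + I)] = 3*l^2 - 2*I*l + 2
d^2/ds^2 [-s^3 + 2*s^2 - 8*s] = 4 - 6*s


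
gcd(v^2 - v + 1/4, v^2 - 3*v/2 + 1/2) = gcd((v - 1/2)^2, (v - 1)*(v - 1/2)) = v - 1/2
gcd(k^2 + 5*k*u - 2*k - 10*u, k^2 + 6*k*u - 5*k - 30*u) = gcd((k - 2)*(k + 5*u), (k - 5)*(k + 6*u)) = 1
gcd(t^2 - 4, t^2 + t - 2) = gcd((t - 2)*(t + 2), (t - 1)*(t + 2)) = t + 2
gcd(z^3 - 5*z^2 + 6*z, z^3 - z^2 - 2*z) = z^2 - 2*z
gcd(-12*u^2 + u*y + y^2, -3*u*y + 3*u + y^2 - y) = -3*u + y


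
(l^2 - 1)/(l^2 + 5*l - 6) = (l + 1)/(l + 6)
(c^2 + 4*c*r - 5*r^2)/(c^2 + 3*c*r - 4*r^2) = (c + 5*r)/(c + 4*r)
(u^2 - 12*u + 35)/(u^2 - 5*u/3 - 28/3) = 3*(-u^2 + 12*u - 35)/(-3*u^2 + 5*u + 28)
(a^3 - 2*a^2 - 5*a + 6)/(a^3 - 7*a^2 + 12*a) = (a^2 + a - 2)/(a*(a - 4))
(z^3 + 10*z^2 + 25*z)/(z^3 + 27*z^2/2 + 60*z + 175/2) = 2*z/(2*z + 7)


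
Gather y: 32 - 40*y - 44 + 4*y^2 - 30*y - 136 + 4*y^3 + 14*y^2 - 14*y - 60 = 4*y^3 + 18*y^2 - 84*y - 208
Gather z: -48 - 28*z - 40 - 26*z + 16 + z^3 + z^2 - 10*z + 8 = z^3 + z^2 - 64*z - 64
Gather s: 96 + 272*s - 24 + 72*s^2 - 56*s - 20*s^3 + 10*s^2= -20*s^3 + 82*s^2 + 216*s + 72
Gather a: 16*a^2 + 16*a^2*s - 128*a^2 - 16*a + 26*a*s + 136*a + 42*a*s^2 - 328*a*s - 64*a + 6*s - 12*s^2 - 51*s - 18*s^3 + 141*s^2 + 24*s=a^2*(16*s - 112) + a*(42*s^2 - 302*s + 56) - 18*s^3 + 129*s^2 - 21*s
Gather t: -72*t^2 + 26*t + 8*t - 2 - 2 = -72*t^2 + 34*t - 4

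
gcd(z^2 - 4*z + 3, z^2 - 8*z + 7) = z - 1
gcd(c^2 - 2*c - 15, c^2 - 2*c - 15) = c^2 - 2*c - 15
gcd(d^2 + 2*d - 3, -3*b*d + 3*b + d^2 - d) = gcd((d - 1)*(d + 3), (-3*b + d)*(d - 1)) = d - 1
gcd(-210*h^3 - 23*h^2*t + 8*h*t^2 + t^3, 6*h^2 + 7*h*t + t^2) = 6*h + t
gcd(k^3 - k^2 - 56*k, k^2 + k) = k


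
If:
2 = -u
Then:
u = -2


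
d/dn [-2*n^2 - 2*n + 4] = -4*n - 2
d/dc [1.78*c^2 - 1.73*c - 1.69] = 3.56*c - 1.73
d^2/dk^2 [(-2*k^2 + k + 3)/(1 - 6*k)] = -224/(216*k^3 - 108*k^2 + 18*k - 1)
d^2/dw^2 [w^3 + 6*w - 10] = 6*w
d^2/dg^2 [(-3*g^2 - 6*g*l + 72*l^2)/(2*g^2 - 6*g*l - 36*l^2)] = 3*l*(-5*g^3 + 18*g^2*l - 324*g*l^2 + 432*l^3)/(g^6 - 9*g^5*l - 27*g^4*l^2 + 297*g^3*l^3 + 486*g^2*l^4 - 2916*g*l^5 - 5832*l^6)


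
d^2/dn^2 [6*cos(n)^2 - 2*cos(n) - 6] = 2*cos(n) - 12*cos(2*n)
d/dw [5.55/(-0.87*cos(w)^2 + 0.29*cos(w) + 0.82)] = (1.6095 - 9.657*cos(w))*sin(w)/(-0.87*cos(w)^2 + 0.29*cos(w) + 0.82)^2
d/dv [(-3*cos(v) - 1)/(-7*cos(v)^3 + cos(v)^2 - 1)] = (59*cos(v)/2 + 9*cos(2*v) + 21*cos(3*v)/2 + 6)*sin(v)/(7*cos(v)^3 - cos(v)^2 + 1)^2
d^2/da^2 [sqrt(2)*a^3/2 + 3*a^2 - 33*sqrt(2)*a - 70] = 3*sqrt(2)*a + 6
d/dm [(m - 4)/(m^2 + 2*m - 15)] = (m^2 + 2*m - 2*(m - 4)*(m + 1) - 15)/(m^2 + 2*m - 15)^2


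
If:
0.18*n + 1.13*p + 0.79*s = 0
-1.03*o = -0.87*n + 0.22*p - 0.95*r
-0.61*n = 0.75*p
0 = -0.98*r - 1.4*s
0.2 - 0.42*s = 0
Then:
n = 0.51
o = -0.11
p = -0.41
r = -0.68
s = 0.48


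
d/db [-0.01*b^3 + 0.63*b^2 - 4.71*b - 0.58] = -0.03*b^2 + 1.26*b - 4.71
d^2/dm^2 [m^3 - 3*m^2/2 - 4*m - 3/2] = 6*m - 3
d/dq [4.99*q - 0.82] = 4.99000000000000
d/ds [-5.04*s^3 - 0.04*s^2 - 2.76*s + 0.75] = -15.12*s^2 - 0.08*s - 2.76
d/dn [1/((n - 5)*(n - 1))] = 2*(3 - n)/(n^4 - 12*n^3 + 46*n^2 - 60*n + 25)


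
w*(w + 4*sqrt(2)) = w^2 + 4*sqrt(2)*w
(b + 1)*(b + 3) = b^2 + 4*b + 3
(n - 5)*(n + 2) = n^2 - 3*n - 10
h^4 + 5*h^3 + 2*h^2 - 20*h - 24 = (h - 2)*(h + 2)^2*(h + 3)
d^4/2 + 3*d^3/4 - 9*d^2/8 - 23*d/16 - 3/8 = (d/2 + 1/4)*(d - 3/2)*(d + 1/2)*(d + 2)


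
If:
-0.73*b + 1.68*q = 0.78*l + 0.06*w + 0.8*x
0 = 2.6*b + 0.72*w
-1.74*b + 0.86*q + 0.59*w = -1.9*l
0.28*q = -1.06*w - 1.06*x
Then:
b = 0.330723414484055*x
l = 0.340824444293126*x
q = 0.735484773403047*x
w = -1.19427899674797*x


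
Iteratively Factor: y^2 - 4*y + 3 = (y - 1)*(y - 3)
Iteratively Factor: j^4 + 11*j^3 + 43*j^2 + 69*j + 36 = (j + 3)*(j^3 + 8*j^2 + 19*j + 12) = (j + 3)*(j + 4)*(j^2 + 4*j + 3) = (j + 1)*(j + 3)*(j + 4)*(j + 3)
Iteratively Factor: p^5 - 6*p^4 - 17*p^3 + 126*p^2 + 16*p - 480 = (p + 4)*(p^4 - 10*p^3 + 23*p^2 + 34*p - 120) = (p - 4)*(p + 4)*(p^3 - 6*p^2 - p + 30) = (p - 5)*(p - 4)*(p + 4)*(p^2 - p - 6) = (p - 5)*(p - 4)*(p + 2)*(p + 4)*(p - 3)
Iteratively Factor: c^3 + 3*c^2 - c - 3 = (c + 1)*(c^2 + 2*c - 3) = (c + 1)*(c + 3)*(c - 1)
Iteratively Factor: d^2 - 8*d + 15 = (d - 5)*(d - 3)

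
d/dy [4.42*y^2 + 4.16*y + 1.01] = 8.84*y + 4.16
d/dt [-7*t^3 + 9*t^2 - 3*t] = -21*t^2 + 18*t - 3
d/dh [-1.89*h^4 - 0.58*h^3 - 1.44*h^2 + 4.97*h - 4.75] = -7.56*h^3 - 1.74*h^2 - 2.88*h + 4.97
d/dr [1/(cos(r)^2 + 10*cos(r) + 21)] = 2*(cos(r) + 5)*sin(r)/(cos(r)^2 + 10*cos(r) + 21)^2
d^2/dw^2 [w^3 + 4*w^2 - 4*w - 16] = 6*w + 8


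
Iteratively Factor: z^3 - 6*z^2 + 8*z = (z)*(z^2 - 6*z + 8) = z*(z - 4)*(z - 2)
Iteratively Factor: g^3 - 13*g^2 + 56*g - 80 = (g - 4)*(g^2 - 9*g + 20) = (g - 4)^2*(g - 5)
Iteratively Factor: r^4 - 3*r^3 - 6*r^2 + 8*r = (r - 1)*(r^3 - 2*r^2 - 8*r) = (r - 4)*(r - 1)*(r^2 + 2*r) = r*(r - 4)*(r - 1)*(r + 2)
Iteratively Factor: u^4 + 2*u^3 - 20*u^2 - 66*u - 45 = (u - 5)*(u^3 + 7*u^2 + 15*u + 9) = (u - 5)*(u + 3)*(u^2 + 4*u + 3) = (u - 5)*(u + 3)^2*(u + 1)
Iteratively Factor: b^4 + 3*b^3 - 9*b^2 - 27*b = (b)*(b^3 + 3*b^2 - 9*b - 27) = b*(b + 3)*(b^2 - 9) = b*(b + 3)^2*(b - 3)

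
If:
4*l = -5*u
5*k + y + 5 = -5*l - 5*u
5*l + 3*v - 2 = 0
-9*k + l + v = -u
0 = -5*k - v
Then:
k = 2/335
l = 28/67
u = -112/335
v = -2/67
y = -365/67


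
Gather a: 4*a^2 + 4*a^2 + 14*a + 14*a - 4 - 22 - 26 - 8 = 8*a^2 + 28*a - 60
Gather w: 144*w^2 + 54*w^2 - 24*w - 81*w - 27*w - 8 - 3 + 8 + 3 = 198*w^2 - 132*w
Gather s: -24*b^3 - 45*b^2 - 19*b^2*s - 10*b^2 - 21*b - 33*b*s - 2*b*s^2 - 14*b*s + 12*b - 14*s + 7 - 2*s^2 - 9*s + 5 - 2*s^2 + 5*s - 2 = -24*b^3 - 55*b^2 - 9*b + s^2*(-2*b - 4) + s*(-19*b^2 - 47*b - 18) + 10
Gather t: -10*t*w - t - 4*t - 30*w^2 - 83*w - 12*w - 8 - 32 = t*(-10*w - 5) - 30*w^2 - 95*w - 40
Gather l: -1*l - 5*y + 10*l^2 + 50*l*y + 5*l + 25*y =10*l^2 + l*(50*y + 4) + 20*y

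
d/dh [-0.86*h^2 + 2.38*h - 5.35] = 2.38 - 1.72*h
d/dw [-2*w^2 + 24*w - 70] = 24 - 4*w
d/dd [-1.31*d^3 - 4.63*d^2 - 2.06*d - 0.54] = -3.93*d^2 - 9.26*d - 2.06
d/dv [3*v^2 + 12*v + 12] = 6*v + 12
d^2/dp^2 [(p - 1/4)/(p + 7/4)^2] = 128*(4*p - 17)/(4*p + 7)^4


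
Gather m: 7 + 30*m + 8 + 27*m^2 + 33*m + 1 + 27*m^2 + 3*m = 54*m^2 + 66*m + 16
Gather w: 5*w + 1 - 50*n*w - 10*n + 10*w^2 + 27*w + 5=-10*n + 10*w^2 + w*(32 - 50*n) + 6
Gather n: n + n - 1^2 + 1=2*n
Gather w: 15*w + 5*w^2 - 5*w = 5*w^2 + 10*w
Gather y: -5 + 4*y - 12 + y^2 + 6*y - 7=y^2 + 10*y - 24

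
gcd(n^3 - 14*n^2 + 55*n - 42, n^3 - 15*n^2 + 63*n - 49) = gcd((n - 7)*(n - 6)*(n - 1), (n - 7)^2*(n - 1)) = n^2 - 8*n + 7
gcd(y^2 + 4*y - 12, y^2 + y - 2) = 1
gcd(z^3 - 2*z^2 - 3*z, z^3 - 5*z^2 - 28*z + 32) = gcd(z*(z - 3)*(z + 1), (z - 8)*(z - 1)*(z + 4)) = 1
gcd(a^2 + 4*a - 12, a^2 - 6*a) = 1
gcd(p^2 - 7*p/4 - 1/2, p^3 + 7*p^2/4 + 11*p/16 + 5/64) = p + 1/4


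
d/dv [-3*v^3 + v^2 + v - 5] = -9*v^2 + 2*v + 1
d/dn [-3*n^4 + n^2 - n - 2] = -12*n^3 + 2*n - 1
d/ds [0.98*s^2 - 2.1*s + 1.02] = 1.96*s - 2.1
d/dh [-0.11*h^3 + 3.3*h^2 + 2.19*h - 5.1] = -0.33*h^2 + 6.6*h + 2.19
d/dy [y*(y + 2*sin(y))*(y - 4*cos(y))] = y*(y + 2*sin(y))*(4*sin(y) + 1) + y*(y - 4*cos(y))*(2*cos(y) + 1) + (y + 2*sin(y))*(y - 4*cos(y))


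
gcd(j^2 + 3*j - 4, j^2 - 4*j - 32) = j + 4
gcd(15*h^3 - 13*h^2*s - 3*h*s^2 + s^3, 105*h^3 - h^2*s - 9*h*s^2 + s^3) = -15*h^2 - 2*h*s + s^2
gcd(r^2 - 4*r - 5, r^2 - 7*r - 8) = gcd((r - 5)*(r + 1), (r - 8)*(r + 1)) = r + 1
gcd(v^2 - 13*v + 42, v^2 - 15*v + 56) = v - 7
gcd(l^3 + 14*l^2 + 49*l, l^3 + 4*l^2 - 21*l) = l^2 + 7*l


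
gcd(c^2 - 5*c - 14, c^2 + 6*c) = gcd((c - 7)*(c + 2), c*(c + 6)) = 1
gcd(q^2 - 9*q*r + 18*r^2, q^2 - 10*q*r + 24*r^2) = q - 6*r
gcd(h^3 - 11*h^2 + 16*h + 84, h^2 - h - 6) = h + 2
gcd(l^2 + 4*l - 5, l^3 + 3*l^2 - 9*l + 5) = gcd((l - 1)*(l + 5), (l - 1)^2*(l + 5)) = l^2 + 4*l - 5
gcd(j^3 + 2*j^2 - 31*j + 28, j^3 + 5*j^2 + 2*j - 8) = j - 1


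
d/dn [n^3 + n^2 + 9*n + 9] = 3*n^2 + 2*n + 9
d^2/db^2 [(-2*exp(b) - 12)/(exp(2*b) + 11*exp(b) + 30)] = 2*(5 - exp(b))*exp(b)/(exp(3*b) + 15*exp(2*b) + 75*exp(b) + 125)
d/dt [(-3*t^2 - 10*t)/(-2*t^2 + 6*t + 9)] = 2*(-19*t^2 - 27*t - 45)/(4*t^4 - 24*t^3 + 108*t + 81)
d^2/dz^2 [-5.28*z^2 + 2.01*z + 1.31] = -10.5600000000000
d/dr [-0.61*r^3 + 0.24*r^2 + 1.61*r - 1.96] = -1.83*r^2 + 0.48*r + 1.61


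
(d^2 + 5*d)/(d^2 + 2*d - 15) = d/(d - 3)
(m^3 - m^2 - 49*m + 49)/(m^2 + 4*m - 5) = (m^2 - 49)/(m + 5)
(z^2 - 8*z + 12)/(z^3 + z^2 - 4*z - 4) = (z - 6)/(z^2 + 3*z + 2)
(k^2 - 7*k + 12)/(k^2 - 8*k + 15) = (k - 4)/(k - 5)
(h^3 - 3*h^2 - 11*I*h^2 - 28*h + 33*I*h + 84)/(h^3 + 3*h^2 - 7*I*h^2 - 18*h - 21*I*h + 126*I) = (h - 4*I)/(h + 6)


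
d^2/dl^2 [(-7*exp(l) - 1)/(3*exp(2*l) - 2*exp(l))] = (-63*exp(3*l) - 78*exp(2*l) + 18*exp(l) - 4)*exp(-l)/(27*exp(3*l) - 54*exp(2*l) + 36*exp(l) - 8)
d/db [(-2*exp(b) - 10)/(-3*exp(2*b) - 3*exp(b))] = 2*(-exp(2*b) - 10*exp(b) - 5)*exp(-b)/(3*(exp(2*b) + 2*exp(b) + 1))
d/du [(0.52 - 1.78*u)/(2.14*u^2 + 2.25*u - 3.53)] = (3.8092*u^2 - 2.2256*u + 5.1134)/(4.5796*u^4 + 9.63*u^3 - 10.0459*u^2 - 15.885*u + 12.4609)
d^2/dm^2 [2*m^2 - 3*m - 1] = 4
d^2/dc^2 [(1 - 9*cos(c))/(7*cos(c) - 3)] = 20*(-7*sin(c)^2 + 3*cos(c) - 7)/(7*cos(c) - 3)^3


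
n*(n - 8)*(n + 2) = n^3 - 6*n^2 - 16*n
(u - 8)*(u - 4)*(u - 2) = u^3 - 14*u^2 + 56*u - 64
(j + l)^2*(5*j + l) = 5*j^3 + 11*j^2*l + 7*j*l^2 + l^3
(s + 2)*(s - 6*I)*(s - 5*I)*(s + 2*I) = s^4 + 2*s^3 - 9*I*s^3 - 8*s^2 - 18*I*s^2 - 16*s - 60*I*s - 120*I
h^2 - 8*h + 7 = (h - 7)*(h - 1)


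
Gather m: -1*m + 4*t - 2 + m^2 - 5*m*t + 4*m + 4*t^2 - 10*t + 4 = m^2 + m*(3 - 5*t) + 4*t^2 - 6*t + 2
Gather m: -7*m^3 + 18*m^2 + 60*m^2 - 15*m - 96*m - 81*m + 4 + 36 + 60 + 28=-7*m^3 + 78*m^2 - 192*m + 128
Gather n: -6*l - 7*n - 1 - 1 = -6*l - 7*n - 2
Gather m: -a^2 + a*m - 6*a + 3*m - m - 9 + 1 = -a^2 - 6*a + m*(a + 2) - 8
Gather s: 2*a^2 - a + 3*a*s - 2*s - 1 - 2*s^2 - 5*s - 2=2*a^2 - a - 2*s^2 + s*(3*a - 7) - 3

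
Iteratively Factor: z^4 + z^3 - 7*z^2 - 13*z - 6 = (z + 2)*(z^3 - z^2 - 5*z - 3) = (z + 1)*(z + 2)*(z^2 - 2*z - 3) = (z + 1)^2*(z + 2)*(z - 3)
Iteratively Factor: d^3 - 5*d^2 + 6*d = (d - 2)*(d^2 - 3*d) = d*(d - 2)*(d - 3)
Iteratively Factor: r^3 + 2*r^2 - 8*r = (r)*(r^2 + 2*r - 8) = r*(r - 2)*(r + 4)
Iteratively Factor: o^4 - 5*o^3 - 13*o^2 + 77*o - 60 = (o - 5)*(o^3 - 13*o + 12) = (o - 5)*(o + 4)*(o^2 - 4*o + 3) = (o - 5)*(o - 3)*(o + 4)*(o - 1)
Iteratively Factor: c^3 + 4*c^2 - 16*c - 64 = (c + 4)*(c^2 - 16) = (c - 4)*(c + 4)*(c + 4)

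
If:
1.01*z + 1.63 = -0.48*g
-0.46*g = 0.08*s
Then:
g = -2.10416666666667*z - 3.39583333333333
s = 12.0989583333333*z + 19.5260416666667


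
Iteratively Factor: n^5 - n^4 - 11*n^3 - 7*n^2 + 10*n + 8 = (n + 2)*(n^4 - 3*n^3 - 5*n^2 + 3*n + 4) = (n + 1)*(n + 2)*(n^3 - 4*n^2 - n + 4) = (n + 1)^2*(n + 2)*(n^2 - 5*n + 4) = (n - 1)*(n + 1)^2*(n + 2)*(n - 4)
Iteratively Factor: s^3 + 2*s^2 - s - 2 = (s + 2)*(s^2 - 1) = (s - 1)*(s + 2)*(s + 1)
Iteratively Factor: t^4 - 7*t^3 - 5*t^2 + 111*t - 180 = (t - 3)*(t^3 - 4*t^2 - 17*t + 60) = (t - 5)*(t - 3)*(t^2 + t - 12) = (t - 5)*(t - 3)*(t + 4)*(t - 3)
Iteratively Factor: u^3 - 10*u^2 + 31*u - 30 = (u - 5)*(u^2 - 5*u + 6) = (u - 5)*(u - 3)*(u - 2)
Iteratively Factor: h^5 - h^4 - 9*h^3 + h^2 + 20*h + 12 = (h - 3)*(h^4 + 2*h^3 - 3*h^2 - 8*h - 4) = (h - 3)*(h + 1)*(h^3 + h^2 - 4*h - 4) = (h - 3)*(h + 1)*(h + 2)*(h^2 - h - 2) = (h - 3)*(h - 2)*(h + 1)*(h + 2)*(h + 1)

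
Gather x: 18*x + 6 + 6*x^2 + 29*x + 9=6*x^2 + 47*x + 15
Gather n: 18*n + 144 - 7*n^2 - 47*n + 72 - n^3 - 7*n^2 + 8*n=-n^3 - 14*n^2 - 21*n + 216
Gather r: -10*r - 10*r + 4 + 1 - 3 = 2 - 20*r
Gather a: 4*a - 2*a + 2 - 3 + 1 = 2*a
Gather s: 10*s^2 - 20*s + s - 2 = 10*s^2 - 19*s - 2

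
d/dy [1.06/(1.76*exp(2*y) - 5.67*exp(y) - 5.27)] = (6.0102 - 3.7312*exp(y))*exp(y)/(-1.76*exp(2*y) + 5.67*exp(y) + 5.27)^2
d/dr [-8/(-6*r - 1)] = -48/(6*r + 1)^2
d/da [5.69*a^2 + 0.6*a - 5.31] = 11.38*a + 0.6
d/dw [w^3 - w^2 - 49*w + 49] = 3*w^2 - 2*w - 49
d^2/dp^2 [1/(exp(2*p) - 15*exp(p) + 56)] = ((15 - 4*exp(p))*(exp(2*p) - 15*exp(p) + 56) + 2*(2*exp(p) - 15)^2*exp(p))*exp(p)/(exp(2*p) - 15*exp(p) + 56)^3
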